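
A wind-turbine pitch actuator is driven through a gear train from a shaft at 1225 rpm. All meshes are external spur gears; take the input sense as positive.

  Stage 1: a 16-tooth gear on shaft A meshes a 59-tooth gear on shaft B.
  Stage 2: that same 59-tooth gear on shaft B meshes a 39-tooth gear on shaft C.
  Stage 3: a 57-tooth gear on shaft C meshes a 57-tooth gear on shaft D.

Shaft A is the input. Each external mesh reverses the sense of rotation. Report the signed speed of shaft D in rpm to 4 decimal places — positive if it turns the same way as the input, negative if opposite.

-502.5641 rpm (opposite to input, |ω| = 502.5641 rpm)

Stage 1 [16T→59T]: ω = 1225.0000×16/59 = 332.2034 rpm, dir flips to −; running = −332.2034
Stage 2 [59T→39T]: ω = 332.2034×59/39 = 502.5641 rpm, dir flips to +; running = +502.5641
Stage 3 [57T→57T]: ω = 502.5641×57/57 = 502.5641 rpm, dir flips to −; running = −502.5641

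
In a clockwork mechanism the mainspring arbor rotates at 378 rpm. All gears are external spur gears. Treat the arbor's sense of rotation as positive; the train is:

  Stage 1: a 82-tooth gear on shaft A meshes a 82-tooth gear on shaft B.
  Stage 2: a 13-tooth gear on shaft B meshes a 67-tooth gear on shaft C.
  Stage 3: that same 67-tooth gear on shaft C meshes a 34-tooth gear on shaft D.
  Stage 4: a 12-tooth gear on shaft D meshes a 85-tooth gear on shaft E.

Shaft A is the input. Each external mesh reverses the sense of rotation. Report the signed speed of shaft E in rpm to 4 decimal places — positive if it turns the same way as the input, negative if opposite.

+20.4042 rpm (same as input, |ω| = 20.4042 rpm)

Stage 1 [82T→82T]: ω = 378.0000×82/82 = 378.0000 rpm, dir flips to −; running = −378.0000
Stage 2 [13T→67T]: ω = 378.0000×13/67 = 73.3433 rpm, dir flips to +; running = +73.3433
Stage 3 [67T→34T]: ω = 73.3433×67/34 = 144.5294 rpm, dir flips to −; running = −144.5294
Stage 4 [12T→85T]: ω = 144.5294×12/85 = 20.4042 rpm, dir flips to +; running = +20.4042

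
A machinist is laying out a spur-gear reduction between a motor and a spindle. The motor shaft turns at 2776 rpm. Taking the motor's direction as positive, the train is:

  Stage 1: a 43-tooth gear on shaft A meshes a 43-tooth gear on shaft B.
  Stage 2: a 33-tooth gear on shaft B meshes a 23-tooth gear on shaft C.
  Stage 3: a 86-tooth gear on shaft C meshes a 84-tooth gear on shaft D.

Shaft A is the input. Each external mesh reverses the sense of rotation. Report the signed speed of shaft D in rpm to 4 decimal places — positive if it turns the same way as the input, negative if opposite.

Stage 1 [43T→43T]: ω = 2776.0000×43/43 = 2776.0000 rpm, dir flips to −; running = −2776.0000
Stage 2 [33T→23T]: ω = 2776.0000×33/23 = 3982.9565 rpm, dir flips to +; running = +3982.9565
Stage 3 [86T→84T]: ω = 3982.9565×86/84 = 4077.7888 rpm, dir flips to −; running = −4077.7888

-4077.7888 rpm (opposite to input, |ω| = 4077.7888 rpm)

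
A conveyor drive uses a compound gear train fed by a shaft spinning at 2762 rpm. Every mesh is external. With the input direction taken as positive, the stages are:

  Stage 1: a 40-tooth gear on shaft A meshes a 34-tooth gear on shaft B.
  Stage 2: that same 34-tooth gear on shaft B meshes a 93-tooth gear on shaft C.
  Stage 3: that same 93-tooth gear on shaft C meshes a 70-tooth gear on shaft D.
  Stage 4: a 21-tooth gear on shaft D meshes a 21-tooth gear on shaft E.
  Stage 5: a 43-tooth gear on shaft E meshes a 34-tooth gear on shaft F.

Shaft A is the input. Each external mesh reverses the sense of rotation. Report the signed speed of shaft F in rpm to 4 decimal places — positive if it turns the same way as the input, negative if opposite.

-1996.0672 rpm (opposite to input, |ω| = 1996.0672 rpm)

Stage 1 [40T→34T]: ω = 2762.0000×40/34 = 3249.4118 rpm, dir flips to −; running = −3249.4118
Stage 2 [34T→93T]: ω = 3249.4118×34/93 = 1187.9570 rpm, dir flips to +; running = +1187.9570
Stage 3 [93T→70T]: ω = 1187.9570×93/70 = 1578.2857 rpm, dir flips to −; running = −1578.2857
Stage 4 [21T→21T]: ω = 1578.2857×21/21 = 1578.2857 rpm, dir flips to +; running = +1578.2857
Stage 5 [43T→34T]: ω = 1578.2857×43/34 = 1996.0672 rpm, dir flips to −; running = −1996.0672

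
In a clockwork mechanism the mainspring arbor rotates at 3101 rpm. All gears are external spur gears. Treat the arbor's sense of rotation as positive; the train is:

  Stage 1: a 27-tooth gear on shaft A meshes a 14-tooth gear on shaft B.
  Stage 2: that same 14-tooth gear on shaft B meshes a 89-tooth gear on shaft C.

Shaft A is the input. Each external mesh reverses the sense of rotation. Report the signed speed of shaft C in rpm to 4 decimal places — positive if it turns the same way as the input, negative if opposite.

+940.7528 rpm (same as input, |ω| = 940.7528 rpm)

Stage 1 [27T→14T]: ω = 3101.0000×27/14 = 5980.5000 rpm, dir flips to −; running = −5980.5000
Stage 2 [14T→89T]: ω = 5980.5000×14/89 = 940.7528 rpm, dir flips to +; running = +940.7528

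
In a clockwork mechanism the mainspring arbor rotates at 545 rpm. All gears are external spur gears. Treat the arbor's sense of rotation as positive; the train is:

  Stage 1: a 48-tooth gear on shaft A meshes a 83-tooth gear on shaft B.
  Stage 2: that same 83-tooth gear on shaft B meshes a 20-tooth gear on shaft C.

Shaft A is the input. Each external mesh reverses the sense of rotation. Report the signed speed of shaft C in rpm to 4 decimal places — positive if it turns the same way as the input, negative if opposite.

+1308.0000 rpm (same as input, |ω| = 1308.0000 rpm)

Stage 1 [48T→83T]: ω = 545.0000×48/83 = 315.1807 rpm, dir flips to −; running = −315.1807
Stage 2 [83T→20T]: ω = 315.1807×83/20 = 1308.0000 rpm, dir flips to +; running = +1308.0000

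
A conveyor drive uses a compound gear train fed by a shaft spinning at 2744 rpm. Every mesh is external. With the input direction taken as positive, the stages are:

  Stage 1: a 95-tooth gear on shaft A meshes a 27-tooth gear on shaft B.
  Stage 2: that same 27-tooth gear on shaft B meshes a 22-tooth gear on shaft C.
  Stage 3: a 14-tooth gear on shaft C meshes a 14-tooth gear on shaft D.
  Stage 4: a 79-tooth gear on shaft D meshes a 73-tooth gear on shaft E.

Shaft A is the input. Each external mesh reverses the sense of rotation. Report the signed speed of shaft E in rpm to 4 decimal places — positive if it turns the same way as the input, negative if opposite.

+12822.9888 rpm (same as input, |ω| = 12822.9888 rpm)

Stage 1 [95T→27T]: ω = 2744.0000×95/27 = 9654.8148 rpm, dir flips to −; running = −9654.8148
Stage 2 [27T→22T]: ω = 9654.8148×27/22 = 11849.0909 rpm, dir flips to +; running = +11849.0909
Stage 3 [14T→14T]: ω = 11849.0909×14/14 = 11849.0909 rpm, dir flips to −; running = −11849.0909
Stage 4 [79T→73T]: ω = 11849.0909×79/73 = 12822.9888 rpm, dir flips to +; running = +12822.9888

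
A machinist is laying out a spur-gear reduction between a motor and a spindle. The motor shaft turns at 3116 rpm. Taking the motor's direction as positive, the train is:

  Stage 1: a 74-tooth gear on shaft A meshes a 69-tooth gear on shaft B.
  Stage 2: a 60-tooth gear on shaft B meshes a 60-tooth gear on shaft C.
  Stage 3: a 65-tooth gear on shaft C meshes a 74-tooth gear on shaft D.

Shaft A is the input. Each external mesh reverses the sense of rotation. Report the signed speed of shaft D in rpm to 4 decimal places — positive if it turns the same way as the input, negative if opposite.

-2935.3623 rpm (opposite to input, |ω| = 2935.3623 rpm)

Stage 1 [74T→69T]: ω = 3116.0000×74/69 = 3341.7971 rpm, dir flips to −; running = −3341.7971
Stage 2 [60T→60T]: ω = 3341.7971×60/60 = 3341.7971 rpm, dir flips to +; running = +3341.7971
Stage 3 [65T→74T]: ω = 3341.7971×65/74 = 2935.3623 rpm, dir flips to −; running = −2935.3623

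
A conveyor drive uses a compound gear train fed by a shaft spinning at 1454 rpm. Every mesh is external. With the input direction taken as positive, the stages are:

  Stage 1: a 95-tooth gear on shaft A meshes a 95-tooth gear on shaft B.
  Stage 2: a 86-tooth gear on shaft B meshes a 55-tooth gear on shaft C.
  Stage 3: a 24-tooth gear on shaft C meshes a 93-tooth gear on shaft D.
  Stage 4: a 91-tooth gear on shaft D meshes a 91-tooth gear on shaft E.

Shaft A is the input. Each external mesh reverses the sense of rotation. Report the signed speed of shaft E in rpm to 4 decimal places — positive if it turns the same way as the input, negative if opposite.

Stage 1 [95T→95T]: ω = 1454.0000×95/95 = 1454.0000 rpm, dir flips to −; running = −1454.0000
Stage 2 [86T→55T]: ω = 1454.0000×86/55 = 2273.5273 rpm, dir flips to +; running = +2273.5273
Stage 3 [24T→93T]: ω = 2273.5273×24/93 = 586.7167 rpm, dir flips to −; running = −586.7167
Stage 4 [91T→91T]: ω = 586.7167×91/91 = 586.7167 rpm, dir flips to +; running = +586.7167

+586.7167 rpm (same as input, |ω| = 586.7167 rpm)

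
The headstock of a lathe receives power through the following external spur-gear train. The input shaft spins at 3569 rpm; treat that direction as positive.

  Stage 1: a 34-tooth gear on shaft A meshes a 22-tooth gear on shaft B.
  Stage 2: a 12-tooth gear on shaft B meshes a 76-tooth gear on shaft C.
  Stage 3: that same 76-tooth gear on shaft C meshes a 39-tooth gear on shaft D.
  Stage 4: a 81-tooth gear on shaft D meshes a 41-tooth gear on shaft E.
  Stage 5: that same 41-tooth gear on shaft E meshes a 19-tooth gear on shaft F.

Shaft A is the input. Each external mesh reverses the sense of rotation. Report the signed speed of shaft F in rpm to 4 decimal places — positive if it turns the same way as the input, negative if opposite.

-7235.2050 rpm (opposite to input, |ω| = 7235.2050 rpm)

Stage 1 [34T→22T]: ω = 3569.0000×34/22 = 5515.7273 rpm, dir flips to −; running = −5515.7273
Stage 2 [12T→76T]: ω = 5515.7273×12/76 = 870.9043 rpm, dir flips to +; running = +870.9043
Stage 3 [76T→39T]: ω = 870.9043×76/39 = 1697.1469 rpm, dir flips to −; running = −1697.1469
Stage 4 [81T→41T]: ω = 1697.1469×81/41 = 3352.8999 rpm, dir flips to +; running = +3352.8999
Stage 5 [41T→19T]: ω = 3352.8999×41/19 = 7235.2050 rpm, dir flips to −; running = −7235.2050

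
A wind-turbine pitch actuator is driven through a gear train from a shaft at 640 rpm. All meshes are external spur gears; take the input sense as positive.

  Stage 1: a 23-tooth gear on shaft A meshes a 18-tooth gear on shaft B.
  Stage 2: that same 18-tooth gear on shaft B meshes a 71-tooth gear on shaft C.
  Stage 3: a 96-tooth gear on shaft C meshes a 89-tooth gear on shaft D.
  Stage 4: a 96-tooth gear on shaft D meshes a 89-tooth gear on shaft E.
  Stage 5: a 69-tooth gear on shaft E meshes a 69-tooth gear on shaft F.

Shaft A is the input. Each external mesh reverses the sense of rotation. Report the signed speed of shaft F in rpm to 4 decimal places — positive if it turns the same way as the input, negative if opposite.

-241.2192 rpm (opposite to input, |ω| = 241.2192 rpm)

Stage 1 [23T→18T]: ω = 640.0000×23/18 = 817.7778 rpm, dir flips to −; running = −817.7778
Stage 2 [18T→71T]: ω = 817.7778×18/71 = 207.3239 rpm, dir flips to +; running = +207.3239
Stage 3 [96T→89T]: ω = 207.3239×96/89 = 223.6303 rpm, dir flips to −; running = −223.6303
Stage 4 [96T→89T]: ω = 223.6303×96/89 = 241.2192 rpm, dir flips to +; running = +241.2192
Stage 5 [69T→69T]: ω = 241.2192×69/69 = 241.2192 rpm, dir flips to −; running = −241.2192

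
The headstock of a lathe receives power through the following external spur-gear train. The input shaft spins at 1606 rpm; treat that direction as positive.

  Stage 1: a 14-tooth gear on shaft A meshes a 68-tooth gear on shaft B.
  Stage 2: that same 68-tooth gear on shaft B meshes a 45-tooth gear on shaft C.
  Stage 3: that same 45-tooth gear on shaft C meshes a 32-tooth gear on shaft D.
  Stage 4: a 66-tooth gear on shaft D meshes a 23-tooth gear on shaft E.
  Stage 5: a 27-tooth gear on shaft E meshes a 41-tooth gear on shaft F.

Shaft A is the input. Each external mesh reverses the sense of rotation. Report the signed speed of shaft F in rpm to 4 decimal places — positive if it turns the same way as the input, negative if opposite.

-1327.7601 rpm (opposite to input, |ω| = 1327.7601 rpm)

Stage 1 [14T→68T]: ω = 1606.0000×14/68 = 330.6471 rpm, dir flips to −; running = −330.6471
Stage 2 [68T→45T]: ω = 330.6471×68/45 = 499.6444 rpm, dir flips to +; running = +499.6444
Stage 3 [45T→32T]: ω = 499.6444×45/32 = 702.6250 rpm, dir flips to −; running = −702.6250
Stage 4 [66T→23T]: ω = 702.6250×66/23 = 2016.2283 rpm, dir flips to +; running = +2016.2283
Stage 5 [27T→41T]: ω = 2016.2283×27/41 = 1327.7601 rpm, dir flips to −; running = −1327.7601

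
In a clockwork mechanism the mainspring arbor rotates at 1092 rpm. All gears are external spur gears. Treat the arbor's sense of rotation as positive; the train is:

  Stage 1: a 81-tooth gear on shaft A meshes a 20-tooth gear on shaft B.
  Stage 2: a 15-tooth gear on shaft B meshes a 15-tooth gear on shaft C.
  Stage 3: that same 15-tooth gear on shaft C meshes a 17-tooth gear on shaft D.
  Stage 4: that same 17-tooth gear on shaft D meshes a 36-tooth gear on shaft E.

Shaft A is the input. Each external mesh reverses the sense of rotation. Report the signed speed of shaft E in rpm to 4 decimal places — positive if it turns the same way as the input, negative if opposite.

Stage 1 [81T→20T]: ω = 1092.0000×81/20 = 4422.6000 rpm, dir flips to −; running = −4422.6000
Stage 2 [15T→15T]: ω = 4422.6000×15/15 = 4422.6000 rpm, dir flips to +; running = +4422.6000
Stage 3 [15T→17T]: ω = 4422.6000×15/17 = 3902.2941 rpm, dir flips to −; running = −3902.2941
Stage 4 [17T→36T]: ω = 3902.2941×17/36 = 1842.7500 rpm, dir flips to +; running = +1842.7500

+1842.7500 rpm (same as input, |ω| = 1842.7500 rpm)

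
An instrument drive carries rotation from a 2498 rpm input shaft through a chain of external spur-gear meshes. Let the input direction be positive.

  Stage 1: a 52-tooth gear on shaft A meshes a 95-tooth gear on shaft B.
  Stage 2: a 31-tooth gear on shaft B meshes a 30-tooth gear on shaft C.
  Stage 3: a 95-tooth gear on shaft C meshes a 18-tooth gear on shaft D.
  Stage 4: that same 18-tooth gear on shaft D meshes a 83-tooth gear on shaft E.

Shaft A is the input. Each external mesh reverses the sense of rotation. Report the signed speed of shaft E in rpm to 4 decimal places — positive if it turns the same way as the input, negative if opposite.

Stage 1 [52T→95T]: ω = 2498.0000×52/95 = 1367.3263 rpm, dir flips to −; running = −1367.3263
Stage 2 [31T→30T]: ω = 1367.3263×31/30 = 1412.9039 rpm, dir flips to +; running = +1412.9039
Stage 3 [95T→18T]: ω = 1412.9039×95/18 = 7456.9926 rpm, dir flips to −; running = −7456.9926
Stage 4 [18T→83T]: ω = 7456.9926×18/83 = 1617.1791 rpm, dir flips to +; running = +1617.1791

+1617.1791 rpm (same as input, |ω| = 1617.1791 rpm)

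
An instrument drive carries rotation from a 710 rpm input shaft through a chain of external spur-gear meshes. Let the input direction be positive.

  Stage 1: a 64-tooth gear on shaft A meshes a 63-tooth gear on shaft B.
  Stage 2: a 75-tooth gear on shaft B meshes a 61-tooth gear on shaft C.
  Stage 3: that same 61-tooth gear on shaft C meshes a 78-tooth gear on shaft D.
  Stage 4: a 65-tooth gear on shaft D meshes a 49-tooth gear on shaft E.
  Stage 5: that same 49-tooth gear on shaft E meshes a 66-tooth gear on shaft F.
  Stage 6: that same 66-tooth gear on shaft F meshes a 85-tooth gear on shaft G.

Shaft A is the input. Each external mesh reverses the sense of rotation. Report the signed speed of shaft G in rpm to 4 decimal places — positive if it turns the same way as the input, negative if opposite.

Stage 1 [64T→63T]: ω = 710.0000×64/63 = 721.2698 rpm, dir flips to −; running = −721.2698
Stage 2 [75T→61T]: ω = 721.2698×75/61 = 886.8072 rpm, dir flips to +; running = +886.8072
Stage 3 [61T→78T]: ω = 886.8072×61/78 = 693.5287 rpm, dir flips to −; running = −693.5287
Stage 4 [65T→49T]: ω = 693.5287×65/49 = 919.9870 rpm, dir flips to +; running = +919.9870
Stage 5 [49T→66T]: ω = 919.9870×49/66 = 683.0207 rpm, dir flips to −; running = −683.0207
Stage 6 [66T→85T]: ω = 683.0207×66/85 = 530.3455 rpm, dir flips to +; running = +530.3455

+530.3455 rpm (same as input, |ω| = 530.3455 rpm)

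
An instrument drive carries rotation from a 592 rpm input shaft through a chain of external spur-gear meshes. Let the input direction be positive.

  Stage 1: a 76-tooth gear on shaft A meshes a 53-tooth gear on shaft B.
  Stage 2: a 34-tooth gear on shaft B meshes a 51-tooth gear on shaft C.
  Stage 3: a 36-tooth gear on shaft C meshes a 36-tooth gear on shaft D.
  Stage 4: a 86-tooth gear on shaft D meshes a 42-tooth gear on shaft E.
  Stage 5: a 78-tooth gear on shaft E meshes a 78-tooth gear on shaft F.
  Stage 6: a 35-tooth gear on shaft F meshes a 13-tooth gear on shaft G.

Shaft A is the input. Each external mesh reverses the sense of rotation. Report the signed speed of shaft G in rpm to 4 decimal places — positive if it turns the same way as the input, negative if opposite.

+3119.9097 rpm (same as input, |ω| = 3119.9097 rpm)

Stage 1 [76T→53T]: ω = 592.0000×76/53 = 848.9057 rpm, dir flips to −; running = −848.9057
Stage 2 [34T→51T]: ω = 848.9057×34/51 = 565.9371 rpm, dir flips to +; running = +565.9371
Stage 3 [36T→36T]: ω = 565.9371×36/36 = 565.9371 rpm, dir flips to −; running = −565.9371
Stage 4 [86T→42T]: ω = 565.9371×86/42 = 1158.8236 rpm, dir flips to +; running = +1158.8236
Stage 5 [78T→78T]: ω = 1158.8236×78/78 = 1158.8236 rpm, dir flips to −; running = −1158.8236
Stage 6 [35T→13T]: ω = 1158.8236×35/13 = 3119.9097 rpm, dir flips to +; running = +3119.9097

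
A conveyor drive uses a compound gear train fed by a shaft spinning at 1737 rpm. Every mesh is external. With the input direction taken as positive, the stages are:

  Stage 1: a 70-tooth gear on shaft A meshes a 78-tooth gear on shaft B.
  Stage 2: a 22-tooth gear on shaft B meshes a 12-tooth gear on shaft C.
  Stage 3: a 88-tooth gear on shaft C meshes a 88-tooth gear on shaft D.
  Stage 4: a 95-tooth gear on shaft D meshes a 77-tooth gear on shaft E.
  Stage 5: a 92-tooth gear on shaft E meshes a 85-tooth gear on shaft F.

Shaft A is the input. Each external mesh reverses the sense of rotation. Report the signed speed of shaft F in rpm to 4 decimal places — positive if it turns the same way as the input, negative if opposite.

-3816.3348 rpm (opposite to input, |ω| = 3816.3348 rpm)

Stage 1 [70T→78T]: ω = 1737.0000×70/78 = 1558.8462 rpm, dir flips to −; running = −1558.8462
Stage 2 [22T→12T]: ω = 1558.8462×22/12 = 2857.8846 rpm, dir flips to +; running = +2857.8846
Stage 3 [88T→88T]: ω = 2857.8846×88/88 = 2857.8846 rpm, dir flips to −; running = −2857.8846
Stage 4 [95T→77T]: ω = 2857.8846×95/77 = 3525.9615 rpm, dir flips to +; running = +3525.9615
Stage 5 [92T→85T]: ω = 3525.9615×92/85 = 3816.3348 rpm, dir flips to −; running = −3816.3348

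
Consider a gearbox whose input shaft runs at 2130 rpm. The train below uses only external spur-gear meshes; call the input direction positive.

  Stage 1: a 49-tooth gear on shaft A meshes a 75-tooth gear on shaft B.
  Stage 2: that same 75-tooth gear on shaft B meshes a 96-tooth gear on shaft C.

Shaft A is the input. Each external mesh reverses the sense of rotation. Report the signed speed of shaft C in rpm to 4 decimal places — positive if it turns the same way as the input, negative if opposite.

+1087.1875 rpm (same as input, |ω| = 1087.1875 rpm)

Stage 1 [49T→75T]: ω = 2130.0000×49/75 = 1391.6000 rpm, dir flips to −; running = −1391.6000
Stage 2 [75T→96T]: ω = 1391.6000×75/96 = 1087.1875 rpm, dir flips to +; running = +1087.1875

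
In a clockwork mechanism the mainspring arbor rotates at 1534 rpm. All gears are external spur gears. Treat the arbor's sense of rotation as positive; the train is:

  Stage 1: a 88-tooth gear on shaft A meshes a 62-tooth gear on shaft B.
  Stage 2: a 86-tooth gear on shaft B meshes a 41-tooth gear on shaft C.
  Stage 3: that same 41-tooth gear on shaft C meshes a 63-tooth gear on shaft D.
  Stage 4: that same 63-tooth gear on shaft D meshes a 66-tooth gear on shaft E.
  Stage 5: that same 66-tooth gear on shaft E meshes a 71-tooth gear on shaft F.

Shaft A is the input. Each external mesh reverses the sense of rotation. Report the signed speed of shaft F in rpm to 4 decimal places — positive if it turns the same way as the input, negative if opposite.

Stage 1 [88T→62T]: ω = 1534.0000×88/62 = 2177.2903 rpm, dir flips to −; running = −2177.2903
Stage 2 [86T→41T]: ω = 2177.2903×86/41 = 4566.9992 rpm, dir flips to +; running = +4566.9992
Stage 3 [41T→63T]: ω = 4566.9992×41/63 = 2972.1741 rpm, dir flips to −; running = −2972.1741
Stage 4 [63T→66T]: ω = 2972.1741×63/66 = 2837.0753 rpm, dir flips to +; running = +2837.0753
Stage 5 [66T→71T]: ω = 2837.0753×66/71 = 2637.2812 rpm, dir flips to −; running = −2637.2812

-2637.2812 rpm (opposite to input, |ω| = 2637.2812 rpm)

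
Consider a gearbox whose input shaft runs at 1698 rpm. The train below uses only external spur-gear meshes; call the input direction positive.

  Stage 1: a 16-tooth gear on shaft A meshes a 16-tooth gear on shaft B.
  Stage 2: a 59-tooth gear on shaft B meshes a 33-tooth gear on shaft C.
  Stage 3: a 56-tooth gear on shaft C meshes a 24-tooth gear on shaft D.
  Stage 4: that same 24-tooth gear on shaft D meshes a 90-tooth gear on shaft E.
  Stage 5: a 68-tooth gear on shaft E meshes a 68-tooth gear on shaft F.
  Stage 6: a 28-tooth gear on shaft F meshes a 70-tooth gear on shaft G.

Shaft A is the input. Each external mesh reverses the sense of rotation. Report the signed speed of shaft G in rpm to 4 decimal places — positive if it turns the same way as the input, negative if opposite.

Stage 1 [16T→16T]: ω = 1698.0000×16/16 = 1698.0000 rpm, dir flips to −; running = −1698.0000
Stage 2 [59T→33T]: ω = 1698.0000×59/33 = 3035.8182 rpm, dir flips to +; running = +3035.8182
Stage 3 [56T→24T]: ω = 3035.8182×56/24 = 7083.5758 rpm, dir flips to −; running = −7083.5758
Stage 4 [24T→90T]: ω = 7083.5758×24/90 = 1888.9535 rpm, dir flips to +; running = +1888.9535
Stage 5 [68T→68T]: ω = 1888.9535×68/68 = 1888.9535 rpm, dir flips to −; running = −1888.9535
Stage 6 [28T→70T]: ω = 1888.9535×28/70 = 755.5814 rpm, dir flips to +; running = +755.5814

+755.5814 rpm (same as input, |ω| = 755.5814 rpm)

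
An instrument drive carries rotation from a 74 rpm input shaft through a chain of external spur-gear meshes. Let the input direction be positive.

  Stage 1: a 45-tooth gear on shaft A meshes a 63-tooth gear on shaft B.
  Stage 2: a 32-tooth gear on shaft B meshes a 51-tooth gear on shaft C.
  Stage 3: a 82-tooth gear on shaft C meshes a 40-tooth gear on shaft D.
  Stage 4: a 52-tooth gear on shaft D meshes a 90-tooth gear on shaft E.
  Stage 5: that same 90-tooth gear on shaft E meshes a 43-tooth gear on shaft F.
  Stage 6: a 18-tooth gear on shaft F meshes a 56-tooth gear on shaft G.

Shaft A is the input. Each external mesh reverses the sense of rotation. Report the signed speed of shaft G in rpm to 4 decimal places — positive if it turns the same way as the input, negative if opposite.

+26.4275 rpm (same as input, |ω| = 26.4275 rpm)

Stage 1 [45T→63T]: ω = 74.0000×45/63 = 52.8571 rpm, dir flips to −; running = −52.8571
Stage 2 [32T→51T]: ω = 52.8571×32/51 = 33.1653 rpm, dir flips to +; running = +33.1653
Stage 3 [82T→40T]: ω = 33.1653×82/40 = 67.9888 rpm, dir flips to −; running = −67.9888
Stage 4 [52T→90T]: ω = 67.9888×52/90 = 39.2824 rpm, dir flips to +; running = +39.2824
Stage 5 [90T→43T]: ω = 39.2824×90/43 = 82.2190 rpm, dir flips to −; running = −82.2190
Stage 6 [18T→56T]: ω = 82.2190×18/56 = 26.4275 rpm, dir flips to +; running = +26.4275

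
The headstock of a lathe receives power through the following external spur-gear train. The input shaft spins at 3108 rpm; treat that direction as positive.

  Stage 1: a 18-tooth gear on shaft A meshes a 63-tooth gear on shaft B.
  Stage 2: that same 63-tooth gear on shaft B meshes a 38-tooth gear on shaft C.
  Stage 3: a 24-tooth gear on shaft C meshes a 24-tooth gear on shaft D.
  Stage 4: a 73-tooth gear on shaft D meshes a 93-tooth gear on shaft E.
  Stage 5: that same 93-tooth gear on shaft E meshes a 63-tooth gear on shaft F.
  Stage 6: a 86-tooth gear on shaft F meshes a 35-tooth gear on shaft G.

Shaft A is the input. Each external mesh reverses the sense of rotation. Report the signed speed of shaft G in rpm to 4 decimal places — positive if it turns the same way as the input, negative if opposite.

+4191.6271 rpm (same as input, |ω| = 4191.6271 rpm)

Stage 1 [18T→63T]: ω = 3108.0000×18/63 = 888.0000 rpm, dir flips to −; running = −888.0000
Stage 2 [63T→38T]: ω = 888.0000×63/38 = 1472.2105 rpm, dir flips to +; running = +1472.2105
Stage 3 [24T→24T]: ω = 1472.2105×24/24 = 1472.2105 rpm, dir flips to −; running = −1472.2105
Stage 4 [73T→93T]: ω = 1472.2105×73/93 = 1155.6061 rpm, dir flips to +; running = +1155.6061
Stage 5 [93T→63T]: ω = 1155.6061×93/63 = 1705.8947 rpm, dir flips to −; running = −1705.8947
Stage 6 [86T→35T]: ω = 1705.8947×86/35 = 4191.6271 rpm, dir flips to +; running = +4191.6271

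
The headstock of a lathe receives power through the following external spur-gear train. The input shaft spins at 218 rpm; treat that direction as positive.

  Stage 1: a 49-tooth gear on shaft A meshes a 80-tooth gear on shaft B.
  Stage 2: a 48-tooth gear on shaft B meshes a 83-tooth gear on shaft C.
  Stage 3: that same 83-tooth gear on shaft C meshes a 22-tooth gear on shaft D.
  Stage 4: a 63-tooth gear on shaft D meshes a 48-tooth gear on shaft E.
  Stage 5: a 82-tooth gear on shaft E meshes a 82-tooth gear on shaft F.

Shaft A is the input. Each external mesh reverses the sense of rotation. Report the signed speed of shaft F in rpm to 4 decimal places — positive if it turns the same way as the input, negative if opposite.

-382.3670 rpm (opposite to input, |ω| = 382.3670 rpm)

Stage 1 [49T→80T]: ω = 218.0000×49/80 = 133.5250 rpm, dir flips to −; running = −133.5250
Stage 2 [48T→83T]: ω = 133.5250×48/83 = 77.2193 rpm, dir flips to +; running = +77.2193
Stage 3 [83T→22T]: ω = 77.2193×83/22 = 291.3273 rpm, dir flips to −; running = −291.3273
Stage 4 [63T→48T]: ω = 291.3273×63/48 = 382.3670 rpm, dir flips to +; running = +382.3670
Stage 5 [82T→82T]: ω = 382.3670×82/82 = 382.3670 rpm, dir flips to −; running = −382.3670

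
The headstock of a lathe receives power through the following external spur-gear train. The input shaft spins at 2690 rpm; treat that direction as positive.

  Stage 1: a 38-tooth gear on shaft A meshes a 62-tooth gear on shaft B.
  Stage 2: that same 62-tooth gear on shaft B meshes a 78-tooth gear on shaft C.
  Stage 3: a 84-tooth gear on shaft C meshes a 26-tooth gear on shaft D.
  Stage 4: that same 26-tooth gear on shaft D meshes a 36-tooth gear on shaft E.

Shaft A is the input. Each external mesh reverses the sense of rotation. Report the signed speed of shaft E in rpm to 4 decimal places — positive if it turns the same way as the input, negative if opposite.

Stage 1 [38T→62T]: ω = 2690.0000×38/62 = 1648.7097 rpm, dir flips to −; running = −1648.7097
Stage 2 [62T→78T]: ω = 1648.7097×62/78 = 1310.5128 rpm, dir flips to +; running = +1310.5128
Stage 3 [84T→26T]: ω = 1310.5128×84/26 = 4233.9645 rpm, dir flips to −; running = −4233.9645
Stage 4 [26T→36T]: ω = 4233.9645×26/36 = 3057.8632 rpm, dir flips to +; running = +3057.8632

+3057.8632 rpm (same as input, |ω| = 3057.8632 rpm)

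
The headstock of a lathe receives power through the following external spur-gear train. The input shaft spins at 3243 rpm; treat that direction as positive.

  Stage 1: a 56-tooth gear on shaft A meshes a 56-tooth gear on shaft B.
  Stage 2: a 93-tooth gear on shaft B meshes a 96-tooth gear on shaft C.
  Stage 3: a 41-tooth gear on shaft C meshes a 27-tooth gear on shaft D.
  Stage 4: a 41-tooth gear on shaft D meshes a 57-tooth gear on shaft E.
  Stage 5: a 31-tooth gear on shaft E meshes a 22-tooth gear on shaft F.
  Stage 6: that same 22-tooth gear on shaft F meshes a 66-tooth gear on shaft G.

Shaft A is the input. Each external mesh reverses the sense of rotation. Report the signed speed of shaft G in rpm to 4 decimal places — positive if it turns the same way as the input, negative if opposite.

Stage 1 [56T→56T]: ω = 3243.0000×56/56 = 3243.0000 rpm, dir flips to −; running = −3243.0000
Stage 2 [93T→96T]: ω = 3243.0000×93/96 = 3141.6562 rpm, dir flips to +; running = +3141.6562
Stage 3 [41T→27T]: ω = 3141.6562×41/27 = 4770.6632 rpm, dir flips to −; running = −4770.6632
Stage 4 [41T→57T]: ω = 4770.6632×41/57 = 3431.5297 rpm, dir flips to +; running = +3431.5297
Stage 5 [31T→22T]: ω = 3431.5297×31/22 = 4835.3373 rpm, dir flips to −; running = −4835.3373
Stage 6 [22T→66T]: ω = 4835.3373×22/66 = 1611.7791 rpm, dir flips to +; running = +1611.7791

+1611.7791 rpm (same as input, |ω| = 1611.7791 rpm)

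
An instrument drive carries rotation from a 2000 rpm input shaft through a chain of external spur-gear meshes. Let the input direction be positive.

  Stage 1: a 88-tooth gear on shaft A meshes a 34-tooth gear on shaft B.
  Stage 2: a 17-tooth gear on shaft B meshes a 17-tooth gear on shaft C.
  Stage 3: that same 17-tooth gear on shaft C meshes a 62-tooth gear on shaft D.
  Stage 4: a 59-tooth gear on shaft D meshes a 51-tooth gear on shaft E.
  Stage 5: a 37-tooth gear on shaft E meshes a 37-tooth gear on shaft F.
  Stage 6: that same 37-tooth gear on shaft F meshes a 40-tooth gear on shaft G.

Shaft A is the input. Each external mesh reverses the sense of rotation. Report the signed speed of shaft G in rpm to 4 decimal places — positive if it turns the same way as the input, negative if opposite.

+1518.8488 rpm (same as input, |ω| = 1518.8488 rpm)

Stage 1 [88T→34T]: ω = 2000.0000×88/34 = 5176.4706 rpm, dir flips to −; running = −5176.4706
Stage 2 [17T→17T]: ω = 5176.4706×17/17 = 5176.4706 rpm, dir flips to +; running = +5176.4706
Stage 3 [17T→62T]: ω = 5176.4706×17/62 = 1419.3548 rpm, dir flips to −; running = −1419.3548
Stage 4 [59T→51T]: ω = 1419.3548×59/51 = 1641.9987 rpm, dir flips to +; running = +1641.9987
Stage 5 [37T→37T]: ω = 1641.9987×37/37 = 1641.9987 rpm, dir flips to −; running = −1641.9987
Stage 6 [37T→40T]: ω = 1641.9987×37/40 = 1518.8488 rpm, dir flips to +; running = +1518.8488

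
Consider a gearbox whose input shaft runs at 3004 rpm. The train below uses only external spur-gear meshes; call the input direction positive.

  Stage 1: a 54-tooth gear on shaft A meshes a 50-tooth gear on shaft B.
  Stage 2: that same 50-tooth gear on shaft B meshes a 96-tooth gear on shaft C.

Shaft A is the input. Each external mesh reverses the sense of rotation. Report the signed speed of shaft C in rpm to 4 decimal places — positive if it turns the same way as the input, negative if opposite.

+1689.7500 rpm (same as input, |ω| = 1689.7500 rpm)

Stage 1 [54T→50T]: ω = 3004.0000×54/50 = 3244.3200 rpm, dir flips to −; running = −3244.3200
Stage 2 [50T→96T]: ω = 3244.3200×50/96 = 1689.7500 rpm, dir flips to +; running = +1689.7500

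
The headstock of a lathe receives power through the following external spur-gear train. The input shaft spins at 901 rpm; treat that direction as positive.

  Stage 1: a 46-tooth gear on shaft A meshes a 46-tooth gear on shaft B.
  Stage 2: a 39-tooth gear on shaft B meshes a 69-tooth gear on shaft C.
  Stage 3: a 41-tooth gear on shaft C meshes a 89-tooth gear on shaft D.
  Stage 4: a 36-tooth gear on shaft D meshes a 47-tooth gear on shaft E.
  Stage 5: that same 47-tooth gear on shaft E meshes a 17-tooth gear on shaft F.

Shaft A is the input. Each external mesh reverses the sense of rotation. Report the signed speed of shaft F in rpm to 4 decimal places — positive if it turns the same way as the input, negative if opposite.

Stage 1 [46T→46T]: ω = 901.0000×46/46 = 901.0000 rpm, dir flips to −; running = −901.0000
Stage 2 [39T→69T]: ω = 901.0000×39/69 = 509.2609 rpm, dir flips to +; running = +509.2609
Stage 3 [41T→89T]: ω = 509.2609×41/89 = 234.6033 rpm, dir flips to −; running = −234.6033
Stage 4 [36T→47T]: ω = 234.6033×36/47 = 179.6962 rpm, dir flips to +; running = +179.6962
Stage 5 [47T→17T]: ω = 179.6962×47/17 = 496.8070 rpm, dir flips to −; running = −496.8070

-496.8070 rpm (opposite to input, |ω| = 496.8070 rpm)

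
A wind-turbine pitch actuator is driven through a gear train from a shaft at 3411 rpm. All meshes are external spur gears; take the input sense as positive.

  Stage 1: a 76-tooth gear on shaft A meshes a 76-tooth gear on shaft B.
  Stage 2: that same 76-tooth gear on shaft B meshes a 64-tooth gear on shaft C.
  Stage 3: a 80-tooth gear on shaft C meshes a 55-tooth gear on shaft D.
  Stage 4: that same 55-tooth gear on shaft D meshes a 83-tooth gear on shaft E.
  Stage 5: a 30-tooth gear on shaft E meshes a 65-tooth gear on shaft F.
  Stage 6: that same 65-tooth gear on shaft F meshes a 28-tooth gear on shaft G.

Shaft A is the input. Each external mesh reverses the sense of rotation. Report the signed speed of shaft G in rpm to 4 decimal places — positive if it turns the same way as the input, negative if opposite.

+4183.0250 rpm (same as input, |ω| = 4183.0250 rpm)

Stage 1 [76T→76T]: ω = 3411.0000×76/76 = 3411.0000 rpm, dir flips to −; running = −3411.0000
Stage 2 [76T→64T]: ω = 3411.0000×76/64 = 4050.5625 rpm, dir flips to +; running = +4050.5625
Stage 3 [80T→55T]: ω = 4050.5625×80/55 = 5891.7273 rpm, dir flips to −; running = −5891.7273
Stage 4 [55T→83T]: ω = 5891.7273×55/83 = 3904.1566 rpm, dir flips to +; running = +3904.1566
Stage 5 [30T→65T]: ω = 3904.1566×30/65 = 1801.9184 rpm, dir flips to −; running = −1801.9184
Stage 6 [65T→28T]: ω = 1801.9184×65/28 = 4183.0250 rpm, dir flips to +; running = +4183.0250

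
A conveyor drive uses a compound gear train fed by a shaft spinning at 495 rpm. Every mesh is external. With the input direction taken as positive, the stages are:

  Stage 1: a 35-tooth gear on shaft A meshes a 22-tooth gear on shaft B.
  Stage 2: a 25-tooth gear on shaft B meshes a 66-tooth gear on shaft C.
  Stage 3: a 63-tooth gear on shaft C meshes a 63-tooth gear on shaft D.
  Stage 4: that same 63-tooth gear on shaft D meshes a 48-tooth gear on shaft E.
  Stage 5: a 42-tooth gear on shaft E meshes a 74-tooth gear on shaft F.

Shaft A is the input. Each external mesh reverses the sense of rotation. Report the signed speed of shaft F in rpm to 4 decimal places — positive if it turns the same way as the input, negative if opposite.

-222.2100 rpm (opposite to input, |ω| = 222.2100 rpm)

Stage 1 [35T→22T]: ω = 495.0000×35/22 = 787.5000 rpm, dir flips to −; running = −787.5000
Stage 2 [25T→66T]: ω = 787.5000×25/66 = 298.2955 rpm, dir flips to +; running = +298.2955
Stage 3 [63T→63T]: ω = 298.2955×63/63 = 298.2955 rpm, dir flips to −; running = −298.2955
Stage 4 [63T→48T]: ω = 298.2955×63/48 = 391.5128 rpm, dir flips to +; running = +391.5128
Stage 5 [42T→74T]: ω = 391.5128×42/74 = 222.2100 rpm, dir flips to −; running = −222.2100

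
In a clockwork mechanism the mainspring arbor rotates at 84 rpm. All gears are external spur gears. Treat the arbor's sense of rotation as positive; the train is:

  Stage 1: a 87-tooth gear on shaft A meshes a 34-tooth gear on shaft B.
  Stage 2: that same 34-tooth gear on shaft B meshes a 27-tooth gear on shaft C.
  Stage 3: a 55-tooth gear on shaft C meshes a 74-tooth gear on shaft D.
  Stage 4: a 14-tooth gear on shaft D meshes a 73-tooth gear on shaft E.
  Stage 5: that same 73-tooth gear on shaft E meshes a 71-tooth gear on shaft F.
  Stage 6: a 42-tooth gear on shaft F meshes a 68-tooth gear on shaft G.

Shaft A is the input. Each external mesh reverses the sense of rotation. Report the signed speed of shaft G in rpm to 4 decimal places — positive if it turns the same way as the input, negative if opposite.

Stage 1 [87T→34T]: ω = 84.0000×87/34 = 214.9412 rpm, dir flips to −; running = −214.9412
Stage 2 [34T→27T]: ω = 214.9412×34/27 = 270.6667 rpm, dir flips to +; running = +270.6667
Stage 3 [55T→74T]: ω = 270.6667×55/74 = 201.1712 rpm, dir flips to −; running = −201.1712
Stage 4 [14T→73T]: ω = 201.1712×14/73 = 38.5808 rpm, dir flips to +; running = +38.5808
Stage 5 [73T→71T]: ω = 38.5808×73/71 = 39.6676 rpm, dir flips to −; running = −39.6676
Stage 6 [42T→68T]: ω = 39.6676×42/68 = 24.5005 rpm, dir flips to +; running = +24.5005

+24.5005 rpm (same as input, |ω| = 24.5005 rpm)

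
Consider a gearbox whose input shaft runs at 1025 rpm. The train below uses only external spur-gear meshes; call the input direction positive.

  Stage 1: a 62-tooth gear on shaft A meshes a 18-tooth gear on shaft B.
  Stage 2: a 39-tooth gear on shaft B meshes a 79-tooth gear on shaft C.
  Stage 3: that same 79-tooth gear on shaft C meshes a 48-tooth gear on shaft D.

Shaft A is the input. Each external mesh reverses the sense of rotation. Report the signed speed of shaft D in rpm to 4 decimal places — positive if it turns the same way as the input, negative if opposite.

-2868.5764 rpm (opposite to input, |ω| = 2868.5764 rpm)

Stage 1 [62T→18T]: ω = 1025.0000×62/18 = 3530.5556 rpm, dir flips to −; running = −3530.5556
Stage 2 [39T→79T]: ω = 3530.5556×39/79 = 1742.9325 rpm, dir flips to +; running = +1742.9325
Stage 3 [79T→48T]: ω = 1742.9325×79/48 = 2868.5764 rpm, dir flips to −; running = −2868.5764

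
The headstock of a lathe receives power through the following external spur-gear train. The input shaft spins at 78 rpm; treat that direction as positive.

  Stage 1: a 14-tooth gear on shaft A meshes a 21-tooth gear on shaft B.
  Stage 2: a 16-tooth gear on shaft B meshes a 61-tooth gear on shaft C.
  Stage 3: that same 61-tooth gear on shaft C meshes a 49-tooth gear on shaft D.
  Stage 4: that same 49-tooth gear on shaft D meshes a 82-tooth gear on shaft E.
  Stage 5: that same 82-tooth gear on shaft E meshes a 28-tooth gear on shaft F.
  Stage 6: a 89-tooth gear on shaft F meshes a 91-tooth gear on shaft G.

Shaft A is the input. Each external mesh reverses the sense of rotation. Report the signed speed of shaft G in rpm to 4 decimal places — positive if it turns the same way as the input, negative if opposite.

Stage 1 [14T→21T]: ω = 78.0000×14/21 = 52.0000 rpm, dir flips to −; running = −52.0000
Stage 2 [16T→61T]: ω = 52.0000×16/61 = 13.6393 rpm, dir flips to +; running = +13.6393
Stage 3 [61T→49T]: ω = 13.6393×61/49 = 16.9796 rpm, dir flips to −; running = −16.9796
Stage 4 [49T→82T]: ω = 16.9796×49/82 = 10.1463 rpm, dir flips to +; running = +10.1463
Stage 5 [82T→28T]: ω = 10.1463×82/28 = 29.7143 rpm, dir flips to −; running = −29.7143
Stage 6 [89T→91T]: ω = 29.7143×89/91 = 29.0612 rpm, dir flips to +; running = +29.0612

+29.0612 rpm (same as input, |ω| = 29.0612 rpm)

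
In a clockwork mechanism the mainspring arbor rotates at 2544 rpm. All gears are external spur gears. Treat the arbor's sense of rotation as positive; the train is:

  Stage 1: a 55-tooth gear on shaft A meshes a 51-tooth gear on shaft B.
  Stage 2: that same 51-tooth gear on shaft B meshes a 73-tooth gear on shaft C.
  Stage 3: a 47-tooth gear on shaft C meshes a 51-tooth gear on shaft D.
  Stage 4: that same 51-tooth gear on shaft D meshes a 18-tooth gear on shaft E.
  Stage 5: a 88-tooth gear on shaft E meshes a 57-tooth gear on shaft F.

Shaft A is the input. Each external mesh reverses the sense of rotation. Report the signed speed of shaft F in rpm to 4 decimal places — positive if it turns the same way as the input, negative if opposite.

Stage 1 [55T→51T]: ω = 2544.0000×55/51 = 2743.5294 rpm, dir flips to −; running = −2743.5294
Stage 2 [51T→73T]: ω = 2743.5294×51/73 = 1916.7123 rpm, dir flips to +; running = +1916.7123
Stage 3 [47T→51T]: ω = 1916.7123×47/51 = 1766.3820 rpm, dir flips to −; running = −1766.3820
Stage 4 [51T→18T]: ω = 1766.3820×51/18 = 5004.7489 rpm, dir flips to +; running = +5004.7489
Stage 5 [88T→57T]: ω = 5004.7489×88/57 = 7726.6298 rpm, dir flips to −; running = −7726.6298

-7726.6298 rpm (opposite to input, |ω| = 7726.6298 rpm)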